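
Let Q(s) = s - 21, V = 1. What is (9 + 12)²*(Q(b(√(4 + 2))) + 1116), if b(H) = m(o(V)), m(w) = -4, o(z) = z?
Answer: 481131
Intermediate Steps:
b(H) = -4
Q(s) = -21 + s
(9 + 12)²*(Q(b(√(4 + 2))) + 1116) = (9 + 12)²*((-21 - 4) + 1116) = 21²*(-25 + 1116) = 441*1091 = 481131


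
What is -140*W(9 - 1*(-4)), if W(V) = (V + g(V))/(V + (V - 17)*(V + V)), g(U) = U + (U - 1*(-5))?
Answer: 880/13 ≈ 67.692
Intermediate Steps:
g(U) = 5 + 2*U (g(U) = U + (U + 5) = U + (5 + U) = 5 + 2*U)
W(V) = (5 + 3*V)/(V + 2*V*(-17 + V)) (W(V) = (V + (5 + 2*V))/(V + (V - 17)*(V + V)) = (5 + 3*V)/(V + (-17 + V)*(2*V)) = (5 + 3*V)/(V + 2*V*(-17 + V)))
-140*W(9 - 1*(-4)) = -140*(5 + 3*(9 - 1*(-4)))/((9 - 1*(-4))*(-33 + 2*(9 - 1*(-4)))) = -140*(5 + 3*(9 + 4))/((9 + 4)*(-33 + 2*(9 + 4))) = -140*(5 + 3*13)/(13*(-33 + 2*13)) = -140*(5 + 39)/(13*(-33 + 26)) = -140*44/(13*(-7)) = -140*(-1)*44/(13*7) = -140*(-44/91) = 880/13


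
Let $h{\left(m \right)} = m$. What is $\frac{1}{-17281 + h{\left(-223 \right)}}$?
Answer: $- \frac{1}{17504} \approx -5.713 \cdot 10^{-5}$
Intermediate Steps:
$\frac{1}{-17281 + h{\left(-223 \right)}} = \frac{1}{-17281 - 223} = \frac{1}{-17504} = - \frac{1}{17504}$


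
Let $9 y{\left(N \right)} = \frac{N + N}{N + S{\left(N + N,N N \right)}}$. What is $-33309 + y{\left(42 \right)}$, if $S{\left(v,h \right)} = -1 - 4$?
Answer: $- \frac{3697271}{111} \approx -33309.0$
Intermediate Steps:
$S{\left(v,h \right)} = -5$ ($S{\left(v,h \right)} = -1 - 4 = -5$)
$y{\left(N \right)} = \frac{2 N}{9 \left(-5 + N\right)}$ ($y{\left(N \right)} = \frac{\left(N + N\right) \frac{1}{N - 5}}{9} = \frac{2 N \frac{1}{-5 + N}}{9} = \frac{2 N}{9 \left(-5 + N\right)}$)
$-33309 + y{\left(42 \right)} = -33309 + \frac{2}{9} \cdot 42 \frac{1}{-5 + 42} = -33309 + \frac{2}{9} \cdot 42 \cdot \frac{1}{37} = -33309 + \frac{28}{111} = - \frac{3697271}{111}$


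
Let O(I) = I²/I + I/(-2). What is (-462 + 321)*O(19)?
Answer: -2679/2 ≈ -1339.5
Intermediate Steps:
O(I) = I/2 (O(I) = I + I*(-½) = I - I/2 = I/2)
(-462 + 321)*O(19) = (-462 + 321)*((½)*19) = -141*19/2 = -2679/2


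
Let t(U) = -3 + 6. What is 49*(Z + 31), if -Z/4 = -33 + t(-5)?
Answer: 7399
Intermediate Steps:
t(U) = 3
Z = 120 (Z = -4*(-33 + 3) = -4*(-30) = 120)
49*(Z + 31) = 49*(120 + 31) = 49*151 = 7399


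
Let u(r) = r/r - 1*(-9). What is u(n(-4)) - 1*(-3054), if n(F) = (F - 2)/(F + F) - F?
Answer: 3064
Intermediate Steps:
n(F) = -F + (-2 + F)/(2*F) (n(F) = (-2 + F)/((2*F)) - F = (-2 + F)*(1/(2*F)) - F = (-2 + F)/(2*F) - F = -F + (-2 + F)/(2*F))
u(r) = 10 (u(r) = 1 + 9 = 10)
u(n(-4)) - 1*(-3054) = 10 - 1*(-3054) = 10 + 3054 = 3064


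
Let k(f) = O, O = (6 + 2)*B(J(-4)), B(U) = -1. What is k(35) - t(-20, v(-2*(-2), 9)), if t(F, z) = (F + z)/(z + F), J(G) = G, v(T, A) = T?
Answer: -9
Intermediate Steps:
O = -8 (O = (6 + 2)*(-1) = 8*(-1) = -8)
k(f) = -8
t(F, z) = 1 (t(F, z) = (F + z)/(F + z) = 1)
k(35) - t(-20, v(-2*(-2), 9)) = -8 - 1*1 = -8 - 1 = -9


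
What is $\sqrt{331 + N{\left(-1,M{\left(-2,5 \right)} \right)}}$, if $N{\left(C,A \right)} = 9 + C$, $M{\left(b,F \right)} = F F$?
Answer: $\sqrt{339} \approx 18.412$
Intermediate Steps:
$M{\left(b,F \right)} = F^{2}$
$\sqrt{331 + N{\left(-1,M{\left(-2,5 \right)} \right)}} = \sqrt{331 + \left(9 - 1\right)} = \sqrt{331 + 8} = \sqrt{339}$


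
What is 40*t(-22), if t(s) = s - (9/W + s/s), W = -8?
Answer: -875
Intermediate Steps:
t(s) = ⅛ + s (t(s) = s - (9/(-8) + s/s) = s - (9*(-⅛) + 1) = s - (-9/8 + 1) = s - 1*(-⅛) = s + ⅛ = ⅛ + s)
40*t(-22) = 40*(⅛ - 22) = 40*(-175/8) = -875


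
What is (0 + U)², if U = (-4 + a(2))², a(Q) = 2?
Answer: 16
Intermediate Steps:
U = 4 (U = (-4 + 2)² = (-2)² = 4)
(0 + U)² = (0 + 4)² = 4² = 16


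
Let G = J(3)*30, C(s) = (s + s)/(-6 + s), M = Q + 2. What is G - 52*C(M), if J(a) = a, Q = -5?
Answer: 166/3 ≈ 55.333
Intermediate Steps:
M = -3 (M = -5 + 2 = -3)
C(s) = 2*s/(-6 + s) (C(s) = (2*s)/(-6 + s) = 2*s/(-6 + s))
G = 90 (G = 3*30 = 90)
G - 52*C(M) = 90 - 104*(-3)/(-6 - 3) = 90 - 104*(-3)/(-9) = 90 - 104*(-3)*(-1)/9 = 90 - 52*⅔ = 90 - 104/3 = 166/3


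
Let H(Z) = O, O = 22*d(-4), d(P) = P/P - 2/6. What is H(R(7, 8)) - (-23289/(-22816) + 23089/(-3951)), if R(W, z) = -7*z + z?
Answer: 1756925353/90146016 ≈ 19.490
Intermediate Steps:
d(P) = ⅔ (d(P) = 1 - 2*⅙ = 1 - ⅓ = ⅔)
O = 44/3 (O = 22*(⅔) = 44/3 ≈ 14.667)
R(W, z) = -6*z
H(Z) = 44/3
H(R(7, 8)) - (-23289/(-22816) + 23089/(-3951)) = 44/3 - (-23289/(-22816) + 23089/(-3951)) = 44/3 - (-23289*(-1/22816) + 23089*(-1/3951)) = 44/3 - (23289/22816 - 23089/3951) = 44/3 - 1*(-434783785/90146016) = 44/3 + 434783785/90146016 = 1756925353/90146016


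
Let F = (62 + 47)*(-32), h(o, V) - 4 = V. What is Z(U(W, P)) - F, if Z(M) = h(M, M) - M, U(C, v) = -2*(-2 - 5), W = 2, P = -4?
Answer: 3492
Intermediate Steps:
h(o, V) = 4 + V
U(C, v) = 14 (U(C, v) = -2*(-7) = 14)
Z(M) = 4 (Z(M) = (4 + M) - M = 4)
F = -3488 (F = 109*(-32) = -3488)
Z(U(W, P)) - F = 4 - 1*(-3488) = 4 + 3488 = 3492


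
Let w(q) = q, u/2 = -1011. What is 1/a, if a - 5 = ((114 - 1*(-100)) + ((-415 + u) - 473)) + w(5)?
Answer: -1/2686 ≈ -0.00037230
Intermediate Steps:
u = -2022 (u = 2*(-1011) = -2022)
a = -2686 (a = 5 + (((114 - 1*(-100)) + ((-415 - 2022) - 473)) + 5) = 5 + (((114 + 100) + (-2437 - 473)) + 5) = 5 + ((214 - 2910) + 5) = 5 + (-2696 + 5) = 5 - 2691 = -2686)
1/a = 1/(-2686) = -1/2686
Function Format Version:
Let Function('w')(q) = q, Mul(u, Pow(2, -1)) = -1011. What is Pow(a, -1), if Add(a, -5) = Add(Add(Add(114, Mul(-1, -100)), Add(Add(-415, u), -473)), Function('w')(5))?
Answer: Rational(-1, 2686) ≈ -0.00037230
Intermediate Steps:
u = -2022 (u = Mul(2, -1011) = -2022)
a = -2686 (a = Add(5, Add(Add(Add(114, Mul(-1, -100)), Add(Add(-415, -2022), -473)), 5)) = Add(5, Add(Add(Add(114, 100), Add(-2437, -473)), 5)) = Add(5, Add(Add(214, -2910), 5)) = Add(5, Add(-2696, 5)) = Add(5, -2691) = -2686)
Pow(a, -1) = Pow(-2686, -1) = Rational(-1, 2686)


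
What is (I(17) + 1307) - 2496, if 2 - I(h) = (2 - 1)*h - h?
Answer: -1187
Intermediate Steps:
I(h) = 2 (I(h) = 2 - ((2 - 1)*h - h) = 2 - (1*h - h) = 2 - (h - h) = 2 - 1*0 = 2 + 0 = 2)
(I(17) + 1307) - 2496 = (2 + 1307) - 2496 = 1309 - 2496 = -1187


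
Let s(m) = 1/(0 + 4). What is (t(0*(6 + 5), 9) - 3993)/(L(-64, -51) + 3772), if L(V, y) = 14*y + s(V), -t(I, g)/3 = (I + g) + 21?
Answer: -16332/12233 ≈ -1.3351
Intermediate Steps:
t(I, g) = -63 - 3*I - 3*g (t(I, g) = -3*((I + g) + 21) = -3*(21 + I + g) = -63 - 3*I - 3*g)
s(m) = 1/4
L(V, y) = 1/4 + 14*y (L(V, y) = 14*y + 1/4 = 1/4 + 14*y)
(t(0*(6 + 5), 9) - 3993)/(L(-64, -51) + 3772) = ((-63 - 0*(6 + 5) - 3*9) - 3993)/((1/4 + 14*(-51)) + 3772) = ((-63 - 0*11 - 27) - 3993)/((1/4 - 714) + 3772) = ((-63 - 3*0 - 27) - 3993)/(-2855/4 + 3772) = ((-63 + 0 - 27) - 3993)/(12233/4) = (-90 - 3993)*(4/12233) = -4083*4/12233 = -16332/12233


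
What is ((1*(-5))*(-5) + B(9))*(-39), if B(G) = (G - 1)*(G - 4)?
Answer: -2535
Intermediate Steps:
B(G) = (-1 + G)*(-4 + G)
((1*(-5))*(-5) + B(9))*(-39) = ((1*(-5))*(-5) + (4 + 9² - 5*9))*(-39) = (-5*(-5) + (4 + 81 - 45))*(-39) = (25 + 40)*(-39) = 65*(-39) = -2535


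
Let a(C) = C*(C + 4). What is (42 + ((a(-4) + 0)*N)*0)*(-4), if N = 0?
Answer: -168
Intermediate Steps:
a(C) = C*(4 + C)
(42 + ((a(-4) + 0)*N)*0)*(-4) = (42 + ((-4*(4 - 4) + 0)*0)*0)*(-4) = (42 + ((-4*0 + 0)*0)*0)*(-4) = (42 + ((0 + 0)*0)*0)*(-4) = (42 + (0*0)*0)*(-4) = (42 + 0*0)*(-4) = (42 + 0)*(-4) = 42*(-4) = -168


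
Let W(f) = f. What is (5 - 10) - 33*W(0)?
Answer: -5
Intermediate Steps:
(5 - 10) - 33*W(0) = (5 - 10) - 33*0 = -5 + 0 = -5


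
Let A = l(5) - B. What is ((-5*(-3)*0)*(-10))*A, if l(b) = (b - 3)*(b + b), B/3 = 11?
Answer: 0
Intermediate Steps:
B = 33 (B = 3*11 = 33)
l(b) = 2*b*(-3 + b) (l(b) = (-3 + b)*(2*b) = 2*b*(-3 + b))
A = -13 (A = 2*5*(-3 + 5) - 1*33 = 2*5*2 - 33 = 20 - 33 = -13)
((-5*(-3)*0)*(-10))*A = ((-5*(-3)*0)*(-10))*(-13) = ((15*0)*(-10))*(-13) = (0*(-10))*(-13) = 0*(-13) = 0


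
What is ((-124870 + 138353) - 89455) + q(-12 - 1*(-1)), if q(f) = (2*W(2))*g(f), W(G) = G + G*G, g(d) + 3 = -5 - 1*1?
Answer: -76080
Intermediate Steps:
g(d) = -9 (g(d) = -3 + (-5 - 1*1) = -3 + (-5 - 1) = -3 - 6 = -9)
W(G) = G + G²
q(f) = -108 (q(f) = (2*(2*(1 + 2)))*(-9) = (2*(2*3))*(-9) = (2*6)*(-9) = 12*(-9) = -108)
((-124870 + 138353) - 89455) + q(-12 - 1*(-1)) = ((-124870 + 138353) - 89455) - 108 = (13483 - 89455) - 108 = -75972 - 108 = -76080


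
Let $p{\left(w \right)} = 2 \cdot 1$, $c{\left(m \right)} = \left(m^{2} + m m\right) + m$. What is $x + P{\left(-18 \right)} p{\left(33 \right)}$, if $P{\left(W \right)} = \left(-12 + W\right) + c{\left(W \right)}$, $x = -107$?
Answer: $1093$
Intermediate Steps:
$c{\left(m \right)} = m + 2 m^{2}$ ($c{\left(m \right)} = \left(m^{2} + m^{2}\right) + m = 2 m^{2} + m = m + 2 m^{2}$)
$p{\left(w \right)} = 2$
$P{\left(W \right)} = -12 + W + W \left(1 + 2 W\right)$ ($P{\left(W \right)} = \left(-12 + W\right) + W \left(1 + 2 W\right) = -12 + W + W \left(1 + 2 W\right)$)
$x + P{\left(-18 \right)} p{\left(33 \right)} = -107 + \left(-12 + 2 \left(-18\right) + 2 \left(-18\right)^{2}\right) 2 = -107 + \left(-12 - 36 + 2 \cdot 324\right) 2 = -107 + \left(-12 - 36 + 648\right) 2 = -107 + 600 \cdot 2 = -107 + 1200 = 1093$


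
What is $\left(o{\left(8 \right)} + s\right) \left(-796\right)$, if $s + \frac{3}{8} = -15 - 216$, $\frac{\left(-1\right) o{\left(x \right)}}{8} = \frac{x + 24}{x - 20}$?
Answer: $\frac{1003159}{6} \approx 1.6719 \cdot 10^{5}$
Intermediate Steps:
$o{\left(x \right)} = - \frac{8 \left(24 + x\right)}{-20 + x}$ ($o{\left(x \right)} = - 8 \frac{x + 24}{x - 20} = - 8 \frac{24 + x}{-20 + x} = - \frac{8 \left(24 + x\right)}{-20 + x}$)
$s = - \frac{1851}{8}$ ($s = - \frac{3}{8} - 231 = - \frac{1851}{8} \approx -231.38$)
$\left(o{\left(8 \right)} + s\right) \left(-796\right) = \left(\frac{8 \left(-24 - 8\right)}{-20 + 8} - \frac{1851}{8}\right) \left(-796\right) = \left(\frac{8 \left(-24 - 8\right)}{-12} - \frac{1851}{8}\right) \left(-796\right) = \left(8 \left(- \frac{1}{12}\right) \left(-32\right) - \frac{1851}{8}\right) \left(-796\right) = \left(\frac{64}{3} - \frac{1851}{8}\right) \left(-796\right) = \left(- \frac{5041}{24}\right) \left(-796\right) = \frac{1003159}{6}$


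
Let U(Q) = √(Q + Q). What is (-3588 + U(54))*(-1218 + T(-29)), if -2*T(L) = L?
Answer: 4318158 - 7221*√3 ≈ 4.3056e+6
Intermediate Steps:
T(L) = -L/2
U(Q) = √2*√Q (U(Q) = √(2*Q) = √2*√Q)
(-3588 + U(54))*(-1218 + T(-29)) = (-3588 + √2*√54)*(-1218 - ½*(-29)) = (-3588 + √2*(3*√6))*(-1218 + 29/2) = (-3588 + 6*√3)*(-2407/2) = 4318158 - 7221*√3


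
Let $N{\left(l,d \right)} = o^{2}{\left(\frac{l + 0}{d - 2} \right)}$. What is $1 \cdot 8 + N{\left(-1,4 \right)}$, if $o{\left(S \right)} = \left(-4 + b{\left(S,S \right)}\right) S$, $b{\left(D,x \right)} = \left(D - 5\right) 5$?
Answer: $\frac{4097}{16} \approx 256.06$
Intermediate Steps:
$b{\left(D,x \right)} = -25 + 5 D$ ($b{\left(D,x \right)} = \left(-5 + D\right) 5 = -25 + 5 D$)
$o{\left(S \right)} = S \left(-29 + 5 S\right)$ ($o{\left(S \right)} = \left(-4 + \left(-25 + 5 S\right)\right) S = \left(-29 + 5 S\right) S = S \left(-29 + 5 S\right)$)
$N{\left(l,d \right)} = \frac{l^{2} \left(-29 + \frac{5 l}{-2 + d}\right)^{2}}{\left(-2 + d\right)^{2}}$ ($N{\left(l,d \right)} = \left(\frac{l + 0}{d - 2} \left(-29 + 5 \frac{l + 0}{d - 2}\right)\right)^{2} = \left(\frac{l}{-2 + d} \left(-29 + 5 \frac{l}{-2 + d}\right)\right)^{2} = \left(\frac{l}{-2 + d} \left(-29 + \frac{5 l}{-2 + d}\right)\right)^{2} = \left(\frac{l \left(-29 + \frac{5 l}{-2 + d}\right)}{-2 + d}\right)^{2} = \frac{l^{2} \left(-29 + \frac{5 l}{-2 + d}\right)^{2}}{\left(-2 + d\right)^{2}}$)
$1 \cdot 8 + N{\left(-1,4 \right)} = 1 \cdot 8 + \frac{\left(-1\right)^{2} \left(58 - 116 + 5 \left(-1\right)\right)^{2}}{\left(-2 + 4\right)^{4}} = 8 + 1 \cdot \frac{1}{16} \left(58 - 116 - 5\right)^{2} = 8 + 1 \cdot \frac{1}{16} \left(-63\right)^{2} = 8 + 1 \cdot \frac{1}{16} \cdot 3969 = 8 + \frac{3969}{16} = \frac{4097}{16}$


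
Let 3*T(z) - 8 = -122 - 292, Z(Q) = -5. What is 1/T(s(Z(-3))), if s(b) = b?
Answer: -3/406 ≈ -0.0073892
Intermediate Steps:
T(z) = -406/3 (T(z) = 8/3 + (-122 - 292)/3 = 8/3 + (⅓)*(-414) = 8/3 - 138 = -406/3)
1/T(s(Z(-3))) = 1/(-406/3) = -3/406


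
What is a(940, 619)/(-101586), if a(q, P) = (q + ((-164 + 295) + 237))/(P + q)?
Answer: -218/26395429 ≈ -8.2590e-6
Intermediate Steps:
a(q, P) = (368 + q)/(P + q) (a(q, P) = (q + (131 + 237))/(P + q) = (q + 368)/(P + q) = (368 + q)/(P + q))
a(940, 619)/(-101586) = ((368 + 940)/(619 + 940))/(-101586) = (1308/1559)*(-1/101586) = -218/26395429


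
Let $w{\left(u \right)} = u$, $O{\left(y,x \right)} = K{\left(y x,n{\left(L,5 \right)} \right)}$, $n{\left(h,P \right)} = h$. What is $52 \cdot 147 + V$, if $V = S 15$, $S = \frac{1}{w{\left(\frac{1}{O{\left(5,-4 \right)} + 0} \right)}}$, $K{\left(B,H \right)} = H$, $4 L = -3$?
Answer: $\frac{30531}{4} \approx 7632.8$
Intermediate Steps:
$L = - \frac{3}{4}$ ($L = \frac{1}{4} \left(-3\right) = - \frac{3}{4} \approx -0.75$)
$O{\left(y,x \right)} = - \frac{3}{4}$
$S = - \frac{3}{4}$ ($S = \frac{1}{\frac{1}{- \frac{3}{4} + 0}} = \frac{1}{\frac{1}{- \frac{3}{4}}} = \frac{1}{- \frac{4}{3}} = - \frac{3}{4} \approx -0.75$)
$V = - \frac{45}{4}$ ($V = \left(- \frac{3}{4}\right) 15 = - \frac{45}{4} \approx -11.25$)
$52 \cdot 147 + V = 52 \cdot 147 - \frac{45}{4} = 7644 - \frac{45}{4} = \frac{30531}{4}$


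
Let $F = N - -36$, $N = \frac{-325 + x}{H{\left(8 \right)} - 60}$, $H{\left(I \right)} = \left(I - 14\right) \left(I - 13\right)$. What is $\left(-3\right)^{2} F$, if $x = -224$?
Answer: $\frac{4887}{10} \approx 488.7$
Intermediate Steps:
$H{\left(I \right)} = \left(-14 + I\right) \left(-13 + I\right)$
$N = \frac{183}{10}$ ($N = \frac{-325 - 224}{\left(182 + 8^{2} - 216\right) - 60} = - \frac{549}{\left(182 + 64 - 216\right) - 60} = - \frac{549}{30 - 60} = - \frac{549}{-30} = \left(-549\right) \left(- \frac{1}{30}\right) = \frac{183}{10} \approx 18.3$)
$F = \frac{543}{10}$ ($F = \frac{183}{10} - -36 = \frac{183}{10} + 36 = \frac{543}{10} \approx 54.3$)
$\left(-3\right)^{2} F = \left(-3\right)^{2} \cdot \frac{543}{10} = 9 \cdot \frac{543}{10} = \frac{4887}{10}$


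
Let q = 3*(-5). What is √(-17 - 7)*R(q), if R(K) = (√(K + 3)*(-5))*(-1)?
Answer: -60*√2 ≈ -84.853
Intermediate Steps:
q = -15
R(K) = 5*√(3 + K) (R(K) = (√(3 + K)*(-5))*(-1) = -5*√(3 + K)*(-1) = 5*√(3 + K))
√(-17 - 7)*R(q) = √(-17 - 7)*(5*√(3 - 15)) = √(-24)*(5*√(-12)) = (2*I*√6)*(5*(2*I*√3)) = (2*I*√6)*(10*I*√3) = -60*√2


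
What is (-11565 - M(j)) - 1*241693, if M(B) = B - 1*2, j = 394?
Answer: -253650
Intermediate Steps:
M(B) = -2 + B (M(B) = B - 2 = -2 + B)
(-11565 - M(j)) - 1*241693 = (-11565 - (-2 + 394)) - 1*241693 = (-11565 - 1*392) - 241693 = (-11565 - 392) - 241693 = -11957 - 241693 = -253650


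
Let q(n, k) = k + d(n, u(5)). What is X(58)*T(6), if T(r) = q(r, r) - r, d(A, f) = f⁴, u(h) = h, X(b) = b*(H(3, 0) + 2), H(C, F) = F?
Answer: 72500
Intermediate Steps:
X(b) = 2*b (X(b) = b*(0 + 2) = b*2 = 2*b)
q(n, k) = 625 + k (q(n, k) = k + 5⁴ = k + 625 = 625 + k)
T(r) = 625 (T(r) = (625 + r) - r = 625)
X(58)*T(6) = (2*58)*625 = 116*625 = 72500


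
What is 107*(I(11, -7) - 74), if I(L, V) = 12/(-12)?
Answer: -8025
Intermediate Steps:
I(L, V) = -1 (I(L, V) = 12*(-1/12) = -1)
107*(I(11, -7) - 74) = 107*(-1 - 74) = 107*(-75) = -8025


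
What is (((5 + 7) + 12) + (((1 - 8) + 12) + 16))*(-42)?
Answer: -1890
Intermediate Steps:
(((5 + 7) + 12) + (((1 - 8) + 12) + 16))*(-42) = ((12 + 12) + ((-7 + 12) + 16))*(-42) = (24 + (5 + 16))*(-42) = (24 + 21)*(-42) = 45*(-42) = -1890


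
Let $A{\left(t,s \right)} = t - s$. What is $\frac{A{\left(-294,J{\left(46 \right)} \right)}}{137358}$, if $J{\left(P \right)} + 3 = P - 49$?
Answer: $- \frac{16}{7631} \approx -0.0020967$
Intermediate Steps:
$J{\left(P \right)} = -52 + P$ ($J{\left(P \right)} = -3 + \left(P - 49\right) = -3 + \left(-49 + P\right) = -52 + P$)
$\frac{A{\left(-294,J{\left(46 \right)} \right)}}{137358} = \frac{-294 - \left(-52 + 46\right)}{137358} = \left(-294 - -6\right) \frac{1}{137358} = \left(-294 + 6\right) \frac{1}{137358} = \left(-288\right) \frac{1}{137358} = - \frac{16}{7631}$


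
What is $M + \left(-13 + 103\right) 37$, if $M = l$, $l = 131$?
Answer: $3461$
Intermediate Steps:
$M = 131$
$M + \left(-13 + 103\right) 37 = 131 + \left(-13 + 103\right) 37 = 131 + 90 \cdot 37 = 131 + 3330 = 3461$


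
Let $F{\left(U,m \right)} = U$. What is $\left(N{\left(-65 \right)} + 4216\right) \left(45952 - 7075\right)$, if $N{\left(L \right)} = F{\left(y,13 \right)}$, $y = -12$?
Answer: $163438908$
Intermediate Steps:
$N{\left(L \right)} = -12$
$\left(N{\left(-65 \right)} + 4216\right) \left(45952 - 7075\right) = \left(-12 + 4216\right) \left(45952 - 7075\right) = 4204 \cdot 38877 = 163438908$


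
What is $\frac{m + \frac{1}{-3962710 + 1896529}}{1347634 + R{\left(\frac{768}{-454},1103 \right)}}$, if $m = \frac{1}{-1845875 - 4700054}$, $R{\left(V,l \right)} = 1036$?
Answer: $- \frac{2137}{4526268417633261} \approx -4.7213 \cdot 10^{-13}$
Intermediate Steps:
$m = - \frac{1}{6545929}$ ($m = \frac{1}{-6545929} = - \frac{1}{6545929} \approx -1.5277 \cdot 10^{-7}$)
$\frac{m + \frac{1}{-3962710 + 1896529}}{1347634 + R{\left(\frac{768}{-454},1103 \right)}} = \frac{- \frac{1}{6545929} + \frac{1}{-3962710 + 1896529}}{1347634 + 1036} = \frac{- \frac{1}{6545929} + \frac{1}{-2066181}}{1348670} = \left(- \frac{1}{6545929} - \frac{1}{2066181}\right) \frac{1}{1348670} = \left(- \frac{21370}{33560977983}\right) \frac{1}{1348670} = - \frac{2137}{4526268417633261}$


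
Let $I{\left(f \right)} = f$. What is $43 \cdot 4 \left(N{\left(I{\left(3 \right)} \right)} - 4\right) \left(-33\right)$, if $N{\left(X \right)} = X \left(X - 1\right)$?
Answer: $-11352$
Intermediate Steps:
$N{\left(X \right)} = X \left(-1 + X\right)$
$43 \cdot 4 \left(N{\left(I{\left(3 \right)} \right)} - 4\right) \left(-33\right) = 43 \cdot 4 \left(3 \left(-1 + 3\right) - 4\right) \left(-33\right) = 43 \cdot 4 \left(3 \cdot 2 - 4\right) \left(-33\right) = 43 \cdot 4 \left(6 - 4\right) \left(-33\right) = 43 \cdot 4 \cdot 2 \left(-33\right) = 43 \cdot 8 \left(-33\right) = 344 \left(-33\right) = -11352$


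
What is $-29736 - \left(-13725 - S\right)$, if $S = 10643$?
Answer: $-5368$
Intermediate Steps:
$-29736 - \left(-13725 - S\right) = -29736 - \left(-13725 - 10643\right) = -29736 - -24368 = -29736 + 24368 = -5368$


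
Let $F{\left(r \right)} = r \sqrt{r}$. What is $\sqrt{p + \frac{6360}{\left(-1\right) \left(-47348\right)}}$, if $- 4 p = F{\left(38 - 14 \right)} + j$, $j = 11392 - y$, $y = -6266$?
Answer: $\frac{\sqrt{-2474067776082 - 6725499312 \sqrt{6}}}{23674} \approx 66.661 i$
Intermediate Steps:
$F{\left(r \right)} = r^{\frac{3}{2}}$
$j = 17658$ ($j = 11392 - -6266 = 11392 + 6266 = 17658$)
$p = - \frac{8829}{2} - 12 \sqrt{6}$ ($p = - \frac{\left(38 - 14\right)^{\frac{3}{2}} + 17658}{4} = - \frac{24^{\frac{3}{2}} + 17658}{4} = - \frac{48 \sqrt{6} + 17658}{4} = - \frac{17658 + 48 \sqrt{6}}{4} = - \frac{8829}{2} - 12 \sqrt{6} \approx -4443.9$)
$\sqrt{p + \frac{6360}{\left(-1\right) \left(-47348\right)}} = \sqrt{\left(- \frac{8829}{2} - 12 \sqrt{6}\right) + \frac{6360}{\left(-1\right) \left(-47348\right)}} = \sqrt{\left(- \frac{8829}{2} - 12 \sqrt{6}\right) + \frac{6360}{47348}} = \sqrt{\left(- \frac{8829}{2} - 12 \sqrt{6}\right) + 6360 \cdot \frac{1}{47348}} = \sqrt{\left(- \frac{8829}{2} - 12 \sqrt{6}\right) + \frac{1590}{11837}} = \sqrt{- \frac{104505693}{23674} - 12 \sqrt{6}}$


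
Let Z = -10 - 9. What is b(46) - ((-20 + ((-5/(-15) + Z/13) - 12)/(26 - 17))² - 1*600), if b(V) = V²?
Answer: 277882892/123201 ≈ 2255.5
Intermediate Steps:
Z = -19
b(46) - ((-20 + ((-5/(-15) + Z/13) - 12)/(26 - 17))² - 1*600) = 46² - ((-20 + ((-5/(-15) - 19/13) - 12)/(26 - 17))² - 1*600) = 2116 - ((-20 + ((-5*(-1/15) - 19*1/13) - 12)/9)² - 600) = 2116 - ((-20 + ((⅓ - 19/13) - 12)*(⅑))² - 600) = 2116 - ((-20 + (-44/39 - 12)*(⅑))² - 600) = 2116 - ((-20 - 512/39*⅑)² - 600) = 2116 - ((-20 - 512/351)² - 600) = 2116 - ((-7532/351)² - 600) = 2116 - (56731024/123201 - 600) = 2116 - 1*(-17189576/123201) = 2116 + 17189576/123201 = 277882892/123201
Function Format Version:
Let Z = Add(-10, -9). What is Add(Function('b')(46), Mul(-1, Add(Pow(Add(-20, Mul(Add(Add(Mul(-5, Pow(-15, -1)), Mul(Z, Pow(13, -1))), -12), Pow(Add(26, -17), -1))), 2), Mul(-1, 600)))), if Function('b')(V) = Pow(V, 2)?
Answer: Rational(277882892, 123201) ≈ 2255.5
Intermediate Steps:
Z = -19
Add(Function('b')(46), Mul(-1, Add(Pow(Add(-20, Mul(Add(Add(Mul(-5, Pow(-15, -1)), Mul(Z, Pow(13, -1))), -12), Pow(Add(26, -17), -1))), 2), Mul(-1, 600)))) = Add(Pow(46, 2), Mul(-1, Add(Pow(Add(-20, Mul(Add(Add(Mul(-5, Pow(-15, -1)), Mul(-19, Pow(13, -1))), -12), Pow(Add(26, -17), -1))), 2), Mul(-1, 600)))) = Add(2116, Mul(-1, Add(Pow(Add(-20, Mul(Add(Add(Mul(-5, Rational(-1, 15)), Mul(-19, Rational(1, 13))), -12), Pow(9, -1))), 2), -600))) = Add(2116, Mul(-1, Add(Pow(Add(-20, Mul(Add(Add(Rational(1, 3), Rational(-19, 13)), -12), Rational(1, 9))), 2), -600))) = Add(2116, Mul(-1, Add(Pow(Add(-20, Mul(Add(Rational(-44, 39), -12), Rational(1, 9))), 2), -600))) = Add(2116, Mul(-1, Add(Pow(Add(-20, Mul(Rational(-512, 39), Rational(1, 9))), 2), -600))) = Add(2116, Mul(-1, Add(Pow(Add(-20, Rational(-512, 351)), 2), -600))) = Add(2116, Mul(-1, Add(Pow(Rational(-7532, 351), 2), -600))) = Add(2116, Mul(-1, Add(Rational(56731024, 123201), -600))) = Add(2116, Mul(-1, Rational(-17189576, 123201))) = Add(2116, Rational(17189576, 123201)) = Rational(277882892, 123201)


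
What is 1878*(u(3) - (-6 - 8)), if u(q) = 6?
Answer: 37560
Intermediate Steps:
1878*(u(3) - (-6 - 8)) = 1878*(6 - (-6 - 8)) = 1878*(6 - 1*(-14)) = 1878*(6 + 14) = 1878*20 = 37560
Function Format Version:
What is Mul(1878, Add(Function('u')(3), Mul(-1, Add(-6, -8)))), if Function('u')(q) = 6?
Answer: 37560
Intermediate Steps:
Mul(1878, Add(Function('u')(3), Mul(-1, Add(-6, -8)))) = Mul(1878, Add(6, Mul(-1, Add(-6, -8)))) = Mul(1878, Add(6, Mul(-1, -14))) = Mul(1878, Add(6, 14)) = Mul(1878, 20) = 37560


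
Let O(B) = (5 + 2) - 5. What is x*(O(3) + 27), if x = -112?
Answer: -3248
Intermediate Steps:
O(B) = 2 (O(B) = 7 - 5 = 2)
x*(O(3) + 27) = -112*(2 + 27) = -112*29 = -3248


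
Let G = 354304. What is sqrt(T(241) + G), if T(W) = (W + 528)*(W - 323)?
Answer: sqrt(291246) ≈ 539.67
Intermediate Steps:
T(W) = (-323 + W)*(528 + W) (T(W) = (528 + W)*(-323 + W) = (-323 + W)*(528 + W))
sqrt(T(241) + G) = sqrt((-170544 + 241**2 + 205*241) + 354304) = sqrt((-170544 + 58081 + 49405) + 354304) = sqrt(-63058 + 354304) = sqrt(291246)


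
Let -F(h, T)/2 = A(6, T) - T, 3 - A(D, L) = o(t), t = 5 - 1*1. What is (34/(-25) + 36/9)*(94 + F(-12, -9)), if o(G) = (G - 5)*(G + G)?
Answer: 3564/25 ≈ 142.56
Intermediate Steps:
t = 4 (t = 5 - 1 = 4)
o(G) = 2*G*(-5 + G) (o(G) = (-5 + G)*(2*G) = 2*G*(-5 + G))
A(D, L) = 11 (A(D, L) = 3 - 2*4*(-5 + 4) = 3 - 2*4*(-1) = 3 - 1*(-8) = 3 + 8 = 11)
F(h, T) = -22 + 2*T (F(h, T) = -2*(11 - T) = -22 + 2*T)
(34/(-25) + 36/9)*(94 + F(-12, -9)) = (34/(-25) + 36/9)*(94 + (-22 + 2*(-9))) = (34*(-1/25) + 36*(1/9))*(94 + (-22 - 18)) = (-34/25 + 4)*(94 - 40) = (66/25)*54 = 3564/25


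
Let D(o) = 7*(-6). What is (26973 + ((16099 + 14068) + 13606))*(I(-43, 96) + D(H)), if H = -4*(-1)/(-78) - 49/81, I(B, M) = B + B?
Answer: -9055488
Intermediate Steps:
I(B, M) = 2*B
H = -691/1053 (H = 4*(-1/78) - 49*1/81 = -2/39 - 49/81 = -691/1053 ≈ -0.65622)
D(o) = -42
(26973 + ((16099 + 14068) + 13606))*(I(-43, 96) + D(H)) = (26973 + ((16099 + 14068) + 13606))*(2*(-43) - 42) = (26973 + (30167 + 13606))*(-86 - 42) = (26973 + 43773)*(-128) = 70746*(-128) = -9055488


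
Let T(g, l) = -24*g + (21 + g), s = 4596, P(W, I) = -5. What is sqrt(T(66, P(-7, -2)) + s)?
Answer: sqrt(3099) ≈ 55.669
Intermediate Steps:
T(g, l) = 21 - 23*g
sqrt(T(66, P(-7, -2)) + s) = sqrt((21 - 23*66) + 4596) = sqrt((21 - 1518) + 4596) = sqrt(-1497 + 4596) = sqrt(3099)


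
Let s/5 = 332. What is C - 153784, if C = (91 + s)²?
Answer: 2912217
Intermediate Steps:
s = 1660 (s = 5*332 = 1660)
C = 3066001 (C = (91 + 1660)² = 1751² = 3066001)
C - 153784 = 3066001 - 153784 = 2912217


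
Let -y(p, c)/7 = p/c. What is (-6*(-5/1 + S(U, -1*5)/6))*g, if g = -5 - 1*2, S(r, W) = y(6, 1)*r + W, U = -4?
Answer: 931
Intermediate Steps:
y(p, c) = -7*p/c
S(r, W) = W - 42*r (S(r, W) = (-7*6/1)*r + W = (-7*6*1)*r + W = -42*r + W = W - 42*r)
g = -7 (g = -5 - 2 = -7)
(-6*(-5/1 + S(U, -1*5)/6))*g = -6*(-5/1 + (-1*5 - 42*(-4))/6)*(-7) = -6*(-5*1 + (-5 + 168)*(⅙))*(-7) = -6*(-5 + 163*(⅙))*(-7) = -6*(-5 + 163/6)*(-7) = -6*133/6*(-7) = -133*(-7) = 931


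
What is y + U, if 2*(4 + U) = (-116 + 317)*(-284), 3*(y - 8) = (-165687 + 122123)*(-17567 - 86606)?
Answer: 4538106958/3 ≈ 1.5127e+9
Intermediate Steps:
y = 4538192596/3 (y = 8 + ((-165687 + 122123)*(-17567 - 86606))/3 = 8 + (-43564*(-104173))/3 = 8 + (⅓)*4538192572 = 8 + 4538192572/3 = 4538192596/3 ≈ 1.5127e+9)
U = -28546 (U = -4 + ((-116 + 317)*(-284))/2 = -4 + (201*(-284))/2 = -4 + (½)*(-57084) = -4 - 28542 = -28546)
y + U = 4538192596/3 - 28546 = 4538106958/3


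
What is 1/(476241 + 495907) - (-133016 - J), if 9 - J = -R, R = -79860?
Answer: 51684248421/972148 ≈ 53165.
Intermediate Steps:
J = -79851 (J = 9 - (-1)*(-79860) = 9 - 1*79860 = 9 - 79860 = -79851)
1/(476241 + 495907) - (-133016 - J) = 1/(476241 + 495907) - (-133016 - 1*(-79851)) = 1/972148 - (-133016 + 79851) = 1/972148 - 1*(-53165) = 1/972148 + 53165 = 51684248421/972148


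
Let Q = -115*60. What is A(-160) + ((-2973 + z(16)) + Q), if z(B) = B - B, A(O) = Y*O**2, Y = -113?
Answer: -2902673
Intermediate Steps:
A(O) = -113*O**2
Q = -6900
z(B) = 0
A(-160) + ((-2973 + z(16)) + Q) = -113*(-160)**2 + ((-2973 + 0) - 6900) = -113*25600 + (-2973 - 6900) = -2892800 - 9873 = -2902673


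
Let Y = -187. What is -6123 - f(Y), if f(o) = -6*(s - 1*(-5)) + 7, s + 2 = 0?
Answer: -6112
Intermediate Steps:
s = -2 (s = -2 + 0 = -2)
f(o) = -11 (f(o) = -6*(-2 - 1*(-5)) + 7 = -6*(-2 + 5) + 7 = -6*3 + 7 = -18 + 7 = -11)
-6123 - f(Y) = -6123 - 1*(-11) = -6123 + 11 = -6112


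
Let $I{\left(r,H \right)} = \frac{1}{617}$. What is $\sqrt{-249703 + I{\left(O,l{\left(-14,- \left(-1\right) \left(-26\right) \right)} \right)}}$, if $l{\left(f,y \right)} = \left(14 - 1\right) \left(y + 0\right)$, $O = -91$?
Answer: $\frac{5 i \sqrt{3802367390}}{617} \approx 499.7 i$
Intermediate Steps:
$l{\left(f,y \right)} = 13 y$
$I{\left(r,H \right)} = \frac{1}{617}$
$\sqrt{-249703 + I{\left(O,l{\left(-14,- \left(-1\right) \left(-26\right) \right)} \right)}} = \sqrt{-249703 + \frac{1}{617}} = \sqrt{- \frac{154066750}{617}} = \frac{5 i \sqrt{3802367390}}{617}$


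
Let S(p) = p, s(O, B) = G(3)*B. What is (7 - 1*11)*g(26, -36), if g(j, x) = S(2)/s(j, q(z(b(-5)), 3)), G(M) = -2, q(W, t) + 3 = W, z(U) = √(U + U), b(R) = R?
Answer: -12/19 - 4*I*√10/19 ≈ -0.63158 - 0.66574*I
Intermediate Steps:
z(U) = √2*√U (z(U) = √(2*U) = √2*√U)
q(W, t) = -3 + W
s(O, B) = -2*B
g(j, x) = 2/(6 - 2*I*√10) (g(j, x) = 2/((-2*(-3 + √2*√(-5)))) = 2/((-2*(-3 + √2*(I*√5)))) = 2/((-2*(-3 + I*√10))) = 2/(6 - 2*I*√10))
(7 - 1*11)*g(26, -36) = (7 - 1*11)*(3/19 + I*√10/19) = (7 - 11)*(3/19 + I*√10/19) = -4*(3/19 + I*√10/19) = -12/19 - 4*I*√10/19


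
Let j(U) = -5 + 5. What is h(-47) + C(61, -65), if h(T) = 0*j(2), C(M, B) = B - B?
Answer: 0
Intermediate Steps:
j(U) = 0
C(M, B) = 0
h(T) = 0 (h(T) = 0*0 = 0)
h(-47) + C(61, -65) = 0 + 0 = 0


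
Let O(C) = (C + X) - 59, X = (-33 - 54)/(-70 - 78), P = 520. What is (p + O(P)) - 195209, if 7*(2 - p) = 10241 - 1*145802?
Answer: -181693219/1036 ≈ -1.7538e+5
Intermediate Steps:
X = 87/148 (X = -87/(-148) = -87*(-1/148) = 87/148 ≈ 0.58784)
p = 135575/7 (p = 2 - (10241 - 1*145802)/7 = 2 - (10241 - 145802)/7 = 2 - ⅐*(-135561) = 2 + 135561/7 = 135575/7 ≈ 19368.)
O(C) = -8645/148 + C (O(C) = (C + 87/148) - 59 = (87/148 + C) - 59 = -8645/148 + C)
(p + O(P)) - 195209 = (135575/7 + (-8645/148 + 520)) - 195209 = (135575/7 + 68315/148) - 195209 = 20543305/1036 - 195209 = -181693219/1036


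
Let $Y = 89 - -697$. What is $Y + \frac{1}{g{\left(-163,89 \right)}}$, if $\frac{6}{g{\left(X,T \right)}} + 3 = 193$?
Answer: $\frac{2453}{3} \approx 817.67$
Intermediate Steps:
$g{\left(X,T \right)} = \frac{3}{95}$ ($g{\left(X,T \right)} = \frac{6}{-3 + 193} = \frac{6}{190} = 6 \cdot \frac{1}{190} = \frac{3}{95}$)
$Y = 786$ ($Y = 89 + 697 = 786$)
$Y + \frac{1}{g{\left(-163,89 \right)}} = 786 + \frac{1}{\frac{3}{95}} = 786 + \frac{95}{3} = \frac{2453}{3}$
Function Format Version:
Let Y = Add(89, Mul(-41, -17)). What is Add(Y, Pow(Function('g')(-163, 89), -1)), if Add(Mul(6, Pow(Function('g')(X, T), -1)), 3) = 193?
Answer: Rational(2453, 3) ≈ 817.67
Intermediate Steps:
Function('g')(X, T) = Rational(3, 95) (Function('g')(X, T) = Mul(6, Pow(Add(-3, 193), -1)) = Mul(6, Pow(190, -1)) = Mul(6, Rational(1, 190)) = Rational(3, 95))
Y = 786 (Y = Add(89, 697) = 786)
Add(Y, Pow(Function('g')(-163, 89), -1)) = Add(786, Pow(Rational(3, 95), -1)) = Add(786, Rational(95, 3)) = Rational(2453, 3)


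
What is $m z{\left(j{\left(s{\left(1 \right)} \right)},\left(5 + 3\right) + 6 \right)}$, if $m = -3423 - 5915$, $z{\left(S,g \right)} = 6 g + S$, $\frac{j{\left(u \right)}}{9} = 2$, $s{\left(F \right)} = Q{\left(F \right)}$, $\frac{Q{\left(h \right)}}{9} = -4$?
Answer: $-952476$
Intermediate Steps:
$Q{\left(h \right)} = -36$ ($Q{\left(h \right)} = 9 \left(-4\right) = -36$)
$s{\left(F \right)} = -36$
$j{\left(u \right)} = 18$ ($j{\left(u \right)} = 9 \cdot 2 = 18$)
$z{\left(S,g \right)} = S + 6 g$
$m = -9338$
$m z{\left(j{\left(s{\left(1 \right)} \right)},\left(5 + 3\right) + 6 \right)} = - 9338 \left(18 + 6 \left(\left(5 + 3\right) + 6\right)\right) = - 9338 \left(18 + 6 \left(8 + 6\right)\right) = - 9338 \left(18 + 6 \cdot 14\right) = - 9338 \left(18 + 84\right) = \left(-9338\right) 102 = -952476$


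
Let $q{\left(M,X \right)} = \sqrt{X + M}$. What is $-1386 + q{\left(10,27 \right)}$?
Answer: $-1386 + \sqrt{37} \approx -1379.9$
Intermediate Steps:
$q{\left(M,X \right)} = \sqrt{M + X}$
$-1386 + q{\left(10,27 \right)} = -1386 + \sqrt{10 + 27} = -1386 + \sqrt{37}$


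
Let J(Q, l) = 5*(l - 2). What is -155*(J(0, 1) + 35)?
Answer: -4650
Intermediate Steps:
J(Q, l) = -10 + 5*l (J(Q, l) = 5*(-2 + l) = -10 + 5*l)
-155*(J(0, 1) + 35) = -155*((-10 + 5*1) + 35) = -155*((-10 + 5) + 35) = -155*(-5 + 35) = -155*30 = -4650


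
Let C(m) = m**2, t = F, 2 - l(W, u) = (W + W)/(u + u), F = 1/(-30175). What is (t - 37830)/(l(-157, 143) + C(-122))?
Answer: -163237395893/64238199625 ≈ -2.5411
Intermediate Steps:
F = -1/30175 ≈ -3.3140e-5
l(W, u) = 2 - W/u (l(W, u) = 2 - (W + W)/(u + u) = 2 - 2*W/(2*u) = 2 - 2*W*1/(2*u) = 2 - W/u)
t = -1/30175 ≈ -3.3140e-5
(t - 37830)/(l(-157, 143) + C(-122)) = (-1/30175 - 37830)/((2 - 1*(-157)/143) + (-122)**2) = -1141520251/(30175*((2 - 1*(-157)*1/143) + 14884)) = -1141520251/(30175*((2 + 157/143) + 14884)) = -1141520251/(30175*(443/143 + 14884)) = -1141520251/(30175*2128855/143) = -1141520251/30175*143/2128855 = -163237395893/64238199625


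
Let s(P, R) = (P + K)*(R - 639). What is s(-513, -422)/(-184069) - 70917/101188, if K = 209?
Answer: -45691203545/18625573972 ≈ -2.4531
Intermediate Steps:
s(P, R) = (-639 + R)*(209 + P) (s(P, R) = (P + 209)*(R - 639) = (209 + P)*(-639 + R) = (-639 + R)*(209 + P))
s(-513, -422)/(-184069) - 70917/101188 = (-133551 - 639*(-513) + 209*(-422) - 513*(-422))/(-184069) - 70917/101188 = (-133551 + 327807 - 88198 + 216486)*(-1/184069) - 70917*1/101188 = 322544*(-1/184069) - 70917/101188 = -322544/184069 - 70917/101188 = -45691203545/18625573972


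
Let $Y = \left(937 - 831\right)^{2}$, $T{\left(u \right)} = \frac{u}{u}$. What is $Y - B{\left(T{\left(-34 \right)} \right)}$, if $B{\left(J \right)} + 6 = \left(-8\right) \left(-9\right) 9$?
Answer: $10594$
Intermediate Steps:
$T{\left(u \right)} = 1$
$B{\left(J \right)} = 642$ ($B{\left(J \right)} = -6 + \left(-8\right) \left(-9\right) 9 = -6 + 72 \cdot 9 = -6 + 648 = 642$)
$Y = 11236$ ($Y = 106^{2} = 11236$)
$Y - B{\left(T{\left(-34 \right)} \right)} = 11236 - 642 = 10594$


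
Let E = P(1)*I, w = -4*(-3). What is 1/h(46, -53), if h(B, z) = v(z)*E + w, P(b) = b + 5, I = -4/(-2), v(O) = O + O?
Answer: -1/1260 ≈ -0.00079365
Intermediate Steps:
w = 12
v(O) = 2*O
I = 2 (I = -4*(-1/2) = 2)
P(b) = 5 + b
E = 12 (E = (5 + 1)*2 = 6*2 = 12)
h(B, z) = 12 + 24*z (h(B, z) = (2*z)*12 + 12 = 24*z + 12 = 12 + 24*z)
1/h(46, -53) = 1/(12 + 24*(-53)) = 1/(12 - 1272) = 1/(-1260) = -1/1260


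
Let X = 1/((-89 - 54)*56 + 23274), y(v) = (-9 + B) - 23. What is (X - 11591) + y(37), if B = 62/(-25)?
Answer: -4436864417/381650 ≈ -11625.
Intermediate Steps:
B = -62/25 (B = 62*(-1/25) = -62/25 ≈ -2.4800)
y(v) = -862/25 (y(v) = (-9 - 62/25) - 23 = -287/25 - 23 = -862/25)
X = 1/15266 (X = 1/(-143*56 + 23274) = 1/(-8008 + 23274) = 1/15266 ≈ 6.5505e-5)
(X - 11591) + y(37) = (1/15266 - 11591) - 862/25 = -176948205/15266 - 862/25 = -4436864417/381650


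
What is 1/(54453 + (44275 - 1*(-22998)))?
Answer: 1/121726 ≈ 8.2152e-6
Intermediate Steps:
1/(54453 + (44275 - 1*(-22998))) = 1/(54453 + (44275 + 22998)) = 1/(54453 + 67273) = 1/121726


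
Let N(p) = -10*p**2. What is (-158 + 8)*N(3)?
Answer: 13500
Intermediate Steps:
(-158 + 8)*N(3) = (-158 + 8)*(-10*3**2) = -(-1500)*9 = -150*(-90) = 13500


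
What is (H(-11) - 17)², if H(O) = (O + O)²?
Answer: 218089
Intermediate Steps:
H(O) = 4*O² (H(O) = (2*O)² = 4*O²)
(H(-11) - 17)² = (4*(-11)² - 17)² = (4*121 - 17)² = (484 - 17)² = 467² = 218089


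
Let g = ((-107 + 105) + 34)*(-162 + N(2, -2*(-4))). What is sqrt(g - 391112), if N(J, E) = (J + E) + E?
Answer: 2*I*sqrt(98930) ≈ 629.06*I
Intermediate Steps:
N(J, E) = J + 2*E (N(J, E) = (E + J) + E = J + 2*E)
g = -4608 (g = ((-107 + 105) + 34)*(-162 + (2 + 2*(-2*(-4)))) = (-2 + 34)*(-162 + (2 + 2*8)) = 32*(-162 + (2 + 16)) = 32*(-162 + 18) = 32*(-144) = -4608)
sqrt(g - 391112) = sqrt(-4608 - 391112) = sqrt(-395720) = 2*I*sqrt(98930)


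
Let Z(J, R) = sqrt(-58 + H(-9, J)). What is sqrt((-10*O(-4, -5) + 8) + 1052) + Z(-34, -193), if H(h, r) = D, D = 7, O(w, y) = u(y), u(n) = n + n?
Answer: 2*sqrt(290) + I*sqrt(51) ≈ 34.059 + 7.1414*I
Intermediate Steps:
u(n) = 2*n
O(w, y) = 2*y
H(h, r) = 7
Z(J, R) = I*sqrt(51) (Z(J, R) = sqrt(-58 + 7) = sqrt(-51) = I*sqrt(51))
sqrt((-10*O(-4, -5) + 8) + 1052) + Z(-34, -193) = sqrt((-20*(-5) + 8) + 1052) + I*sqrt(51) = sqrt((-10*(-10) + 8) + 1052) + I*sqrt(51) = sqrt((100 + 8) + 1052) + I*sqrt(51) = sqrt(108 + 1052) + I*sqrt(51) = sqrt(1160) + I*sqrt(51) = 2*sqrt(290) + I*sqrt(51)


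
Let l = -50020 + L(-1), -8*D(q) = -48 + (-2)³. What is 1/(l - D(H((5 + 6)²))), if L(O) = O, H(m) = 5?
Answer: -1/50028 ≈ -1.9989e-5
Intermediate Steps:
D(q) = 7 (D(q) = -(-48 + (-2)³)/8 = -(-48 - 8)/8 = -⅛*(-56) = 7)
l = -50021 (l = -50020 - 1 = -50021)
1/(l - D(H((5 + 6)²))) = 1/(-50021 - 1*7) = 1/(-50021 - 7) = 1/(-50028) = -1/50028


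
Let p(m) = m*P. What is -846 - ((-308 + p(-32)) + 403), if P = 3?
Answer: -845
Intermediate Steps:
p(m) = 3*m (p(m) = m*3 = 3*m)
-846 - ((-308 + p(-32)) + 403) = -846 - ((-308 + 3*(-32)) + 403) = -846 - ((-308 - 96) + 403) = -846 - (-404 + 403) = -846 - 1*(-1) = -846 + 1 = -845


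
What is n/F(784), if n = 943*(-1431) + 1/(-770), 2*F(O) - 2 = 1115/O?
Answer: -116375102032/147565 ≈ -7.8864e+5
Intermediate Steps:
F(O) = 1 + 1115/(2*O) (F(O) = 1 + (1115/O)/2 = 1 + 1115/(2*O))
n = -1039063411/770 (n = -1349433 - 1/770 = -1039063411/770 ≈ -1.3494e+6)
n/F(784) = -1039063411*784/(1115/2 + 784)/770 = -1039063411/(770*((1/784)*(2683/2))) = -1039063411/(770*2683/1568) = -1039063411/770*1568/2683 = -116375102032/147565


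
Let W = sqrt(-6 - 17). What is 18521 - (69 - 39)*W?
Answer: 18521 - 30*I*sqrt(23) ≈ 18521.0 - 143.88*I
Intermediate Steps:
W = I*sqrt(23) (W = sqrt(-23) = I*sqrt(23) ≈ 4.7958*I)
18521 - (69 - 39)*W = 18521 - (69 - 39)*I*sqrt(23) = 18521 - 30*I*sqrt(23)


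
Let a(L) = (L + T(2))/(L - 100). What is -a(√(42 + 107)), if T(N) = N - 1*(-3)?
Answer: 649/9851 + 105*√149/9851 ≈ 0.19599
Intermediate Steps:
T(N) = 3 + N (T(N) = N + 3 = 3 + N)
a(L) = (5 + L)/(-100 + L) (a(L) = (L + (3 + 2))/(L - 100) = (L + 5)/(-100 + L) = (5 + L)/(-100 + L))
-a(√(42 + 107)) = -(5 + √(42 + 107))/(-100 + √(42 + 107)) = -(5 + √149)/(-100 + √149)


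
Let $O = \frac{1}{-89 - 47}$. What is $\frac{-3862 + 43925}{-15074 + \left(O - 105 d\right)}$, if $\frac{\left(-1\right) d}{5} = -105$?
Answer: $- \frac{5448568}{9547065} \approx -0.57071$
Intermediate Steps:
$d = 525$ ($d = \left(-5\right) \left(-105\right) = 525$)
$O = - \frac{1}{136}$ ($O = \frac{1}{-136} = - \frac{1}{136} \approx -0.0073529$)
$\frac{-3862 + 43925}{-15074 + \left(O - 105 d\right)} = \frac{-3862 + 43925}{-15074 - \frac{7497001}{136}} = \frac{40063}{-15074 - \frac{7497001}{136}} = \frac{40063}{- \frac{9547065}{136}} = 40063 \left(- \frac{136}{9547065}\right) = - \frac{5448568}{9547065}$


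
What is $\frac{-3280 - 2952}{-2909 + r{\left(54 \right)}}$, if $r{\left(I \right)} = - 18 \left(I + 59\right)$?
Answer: $\frac{6232}{4943} \approx 1.2608$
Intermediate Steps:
$r{\left(I \right)} = -1062 - 18 I$ ($r{\left(I \right)} = - 18 \left(59 + I\right) = -1062 - 18 I$)
$\frac{-3280 - 2952}{-2909 + r{\left(54 \right)}} = \frac{-3280 - 2952}{-2909 - 2034} = - \frac{6232}{-2909 - 2034} = - \frac{6232}{-4943} = \left(-6232\right) \left(- \frac{1}{4943}\right) = \frac{6232}{4943}$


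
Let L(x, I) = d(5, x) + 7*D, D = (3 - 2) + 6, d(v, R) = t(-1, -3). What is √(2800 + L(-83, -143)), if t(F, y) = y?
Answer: √2846 ≈ 53.348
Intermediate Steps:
d(v, R) = -3
D = 7 (D = 1 + 6 = 7)
L(x, I) = 46 (L(x, I) = -3 + 7*7 = -3 + 49 = 46)
√(2800 + L(-83, -143)) = √(2800 + 46) = √2846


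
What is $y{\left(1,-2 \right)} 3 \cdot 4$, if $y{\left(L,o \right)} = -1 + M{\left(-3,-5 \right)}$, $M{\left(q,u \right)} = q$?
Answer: $-48$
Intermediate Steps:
$y{\left(L,o \right)} = -4$ ($y{\left(L,o \right)} = -1 - 3 = -4$)
$y{\left(1,-2 \right)} 3 \cdot 4 = \left(-4\right) 3 \cdot 4 = \left(-12\right) 4 = -48$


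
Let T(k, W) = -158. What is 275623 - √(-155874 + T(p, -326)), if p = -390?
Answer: 275623 - 8*I*√2438 ≈ 2.7562e+5 - 395.01*I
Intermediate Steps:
275623 - √(-155874 + T(p, -326)) = 275623 - √(-155874 - 158) = 275623 - √(-156032) = 275623 - 8*I*√2438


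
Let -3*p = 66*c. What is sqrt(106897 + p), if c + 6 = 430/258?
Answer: sqrt(962931)/3 ≈ 327.10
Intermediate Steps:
c = -13/3 (c = -6 + 430/258 = -6 + 430*(1/258) = -6 + 5/3 = -13/3 ≈ -4.3333)
p = 286/3 (p = -22*(-13)/3 = -1/3*(-286) = 286/3 ≈ 95.333)
sqrt(106897 + p) = sqrt(106897 + 286/3) = sqrt(320977/3) = sqrt(962931)/3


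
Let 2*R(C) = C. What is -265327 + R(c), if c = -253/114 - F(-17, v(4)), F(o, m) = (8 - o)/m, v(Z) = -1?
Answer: -60491959/228 ≈ -2.6532e+5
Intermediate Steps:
F(o, m) = (8 - o)/m
c = 2597/114 (c = -253/114 - (8 - 1*(-17))/(-1) = -253*1/114 - (-1)*(8 + 17) = -253/114 - (-1)*25 = -253/114 - 1*(-25) = -253/114 + 25 = 2597/114 ≈ 22.781)
R(C) = C/2
-265327 + R(c) = -265327 + (1/2)*(2597/114) = -265327 + 2597/228 = -60491959/228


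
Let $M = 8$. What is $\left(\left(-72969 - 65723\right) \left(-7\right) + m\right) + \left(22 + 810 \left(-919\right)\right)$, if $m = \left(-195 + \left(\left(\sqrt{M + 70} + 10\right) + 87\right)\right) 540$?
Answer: $173556 + 540 \sqrt{78} \approx 1.7833 \cdot 10^{5}$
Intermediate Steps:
$m = -52920 + 540 \sqrt{78}$ ($m = \left(-195 + \left(\left(\sqrt{8 + 70} + 10\right) + 87\right)\right) 540 = \left(-195 + \left(\left(\sqrt{78} + 10\right) + 87\right)\right) 540 = \left(-195 + \left(\left(10 + \sqrt{78}\right) + 87\right)\right) 540 = \left(-195 + \left(97 + \sqrt{78}\right)\right) 540 = \left(-98 + \sqrt{78}\right) 540 = -52920 + 540 \sqrt{78} \approx -48151.0$)
$\left(\left(-72969 - 65723\right) \left(-7\right) + m\right) + \left(22 + 810 \left(-919\right)\right) = \left(\left(-72969 - 65723\right) \left(-7\right) - \left(52920 - 540 \sqrt{78}\right)\right) + \left(22 + 810 \left(-919\right)\right) = \left(\left(-72969 - 65723\right) \left(-7\right) - \left(52920 - 540 \sqrt{78}\right)\right) + \left(22 - 744390\right) = \left(\left(-138692\right) \left(-7\right) - \left(52920 - 540 \sqrt{78}\right)\right) - 744368 = \left(970844 - \left(52920 - 540 \sqrt{78}\right)\right) - 744368 = \left(917924 + 540 \sqrt{78}\right) - 744368 = 173556 + 540 \sqrt{78}$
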